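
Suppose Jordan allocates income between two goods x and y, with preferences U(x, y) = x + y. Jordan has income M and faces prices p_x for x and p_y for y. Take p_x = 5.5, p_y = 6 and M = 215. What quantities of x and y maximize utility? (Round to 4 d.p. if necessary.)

x* = 39.0909, y* = 0

Perfect substitutes: compare marginal utility per dollar. 1/p_x vs 1/p_y → 0.1818 vs 0.1667.
x gives more utility per dollar, so spend all income on x: x* = M/p_x, y* = 0.
Numerically: x* = 39.0909, y* = 0.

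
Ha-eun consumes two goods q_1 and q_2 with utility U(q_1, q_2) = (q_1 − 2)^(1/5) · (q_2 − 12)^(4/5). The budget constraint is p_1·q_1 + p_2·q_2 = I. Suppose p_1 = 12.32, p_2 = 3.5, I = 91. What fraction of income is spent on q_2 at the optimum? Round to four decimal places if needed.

share on q_2 = 0.6757

MRS = (1/4)·(q_2−12)/(q_1−2). Tangency with p_1/p_2 gives q_2−12 = 4·(p_1/p_2)·(q_1−2).
After buying the subsistence bundle (2, 12), a share 0.2 of the remaining income goes to q_1: q_1* = 2 + 0.2·(I − 2p_1 − 12p_2)/p_1.
Discretionary income = 91 − 2·12.32 − 12·3.5 = 24.36; q_1* = 2 + 0.2·24.36/12.32 = 2.3955; q_2* = 12 + 0.8·24.36/3.5 = 17.568.
Expenditure on q_2: 3.5·17.568 = 61.488; share = 0.6757.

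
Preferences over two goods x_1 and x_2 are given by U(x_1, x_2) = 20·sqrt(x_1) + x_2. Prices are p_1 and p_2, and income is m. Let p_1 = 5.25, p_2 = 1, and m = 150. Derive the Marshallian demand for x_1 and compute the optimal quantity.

Set MRS = p_1/p_2: 10·x_1^(−1/2) = p_1/p_2.
Thus x_1* = (10·p_2/p_1)² — independent of m — with the rest of income spent on x_2.
Plugging in: x_1* = (10·1/5.25)² = 3.6281.

x_1* = 3.6281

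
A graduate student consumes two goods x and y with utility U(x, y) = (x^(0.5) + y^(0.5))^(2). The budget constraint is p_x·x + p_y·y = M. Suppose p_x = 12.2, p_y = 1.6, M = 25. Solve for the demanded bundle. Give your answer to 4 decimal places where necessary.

MU_x ∝ x^(-0.5), MU_y ∝ y^(-0.5), so MRS = (y/x)^(0.5) = p_x/p_y.
Hence y/x = (p_x/p_y)^(1/(0.5)), i.e. raised to the 2 power.
With the ratio pinned down, the budget gives x* = M/(p_x + p_y·(y/x)) and y* = (y/x)·x*.
Numerically y/x = 58.140625, so x* = 25/(12.2 + 1.6·58.140625) = 0.2376 and y* = 58.140625·0.2376 = 13.8134.

x* = 0.2376, y* = 13.8134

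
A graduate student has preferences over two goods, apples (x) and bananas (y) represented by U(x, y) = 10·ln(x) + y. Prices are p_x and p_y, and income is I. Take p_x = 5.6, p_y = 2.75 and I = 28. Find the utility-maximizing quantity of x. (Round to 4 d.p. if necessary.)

Set MRS = p_x/p_y: (10/x)/1 = p_x/p_y.
So x*(p_x,p_y) = 10·p_y/p_x, independent of income; and y* = (I − 10·p_y)/p_y.
At the given prices: x* = 10·2.75/5.6 = 4.9107.

x* = 4.9107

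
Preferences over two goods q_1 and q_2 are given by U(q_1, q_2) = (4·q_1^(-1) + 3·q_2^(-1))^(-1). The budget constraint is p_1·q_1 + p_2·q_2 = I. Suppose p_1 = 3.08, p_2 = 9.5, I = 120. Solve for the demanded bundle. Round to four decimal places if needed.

q_1* = 15.4549, q_2* = 7.621

From the CES first-order condition, (4/3)·(q_2/q_1)^(2) = p_1/p_2.
Hence q_2/q_1 = ((3/4)·p_1/p_2)^(1/(2)), i.e. raised to the 0.5 power.
Substitute q_2 = (q_2/q_1)·q_1 into the budget: q_1* = I/(p_1 + p_2·(q_2/q_1)).
Numerically q_2/q_1 = 0.49311, so q_1* = 120/(3.08 + 9.5·0.49311) = 15.4549 and q_2* = 0.49311·15.4549 = 7.621.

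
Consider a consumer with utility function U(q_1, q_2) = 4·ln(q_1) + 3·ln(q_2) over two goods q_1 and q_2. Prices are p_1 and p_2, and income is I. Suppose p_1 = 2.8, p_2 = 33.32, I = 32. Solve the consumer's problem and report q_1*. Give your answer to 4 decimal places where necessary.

The MRS is (4/3)·q_2/q_1. Set MRS = p_1/p_2.
Rearranging, p_2·q_2 = (3/4)·p_1·q_1. Substituting into the budget gives p_1·q_1·(1 + (3/4)) = I.
Demand: q_1*(p_1,p_2,I) = 4/7·I/p_1 and q_2* = 3/7·I/p_2.
At p_1=2.8, p_2=33.32, I=32: q_1* = 4/7·32/2.8 = 6.5306.

q_1* = 6.5306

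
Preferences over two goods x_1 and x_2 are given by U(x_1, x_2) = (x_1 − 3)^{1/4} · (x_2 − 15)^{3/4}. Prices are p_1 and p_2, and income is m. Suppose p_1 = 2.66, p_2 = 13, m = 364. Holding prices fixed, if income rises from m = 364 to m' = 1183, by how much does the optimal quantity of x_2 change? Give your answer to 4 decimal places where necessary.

Substituting into the budget: x_1* = 3 + 0.25·(m − 3·p_1 − 15·p_2)/p_1, and x_2* = 15 + 0.75·(…)/p_2.
Discretionary income = 364 − 3·2.66 − 15·13 = 161.02; x_2* = 15 + 0.75·161.02/13 = 24.2896.
At m' = 1183: x_2* = 71.5396. Change: 71.5396 − 24.2896 = 47.25.

Δx_2* = 47.25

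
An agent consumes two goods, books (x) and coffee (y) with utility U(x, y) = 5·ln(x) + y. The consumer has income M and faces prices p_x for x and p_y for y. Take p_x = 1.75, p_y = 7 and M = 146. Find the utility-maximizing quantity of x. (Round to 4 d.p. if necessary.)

x* = 20

MU_x = 5/x, MU_y = 1. Tangency: 5/x = p_x/p_y.
So x*(p_x,p_y) = 5·p_y/p_x, independent of income; and y* = (M − 5·p_y)/p_y.
At the given prices: x* = 5·7/1.75 = 20.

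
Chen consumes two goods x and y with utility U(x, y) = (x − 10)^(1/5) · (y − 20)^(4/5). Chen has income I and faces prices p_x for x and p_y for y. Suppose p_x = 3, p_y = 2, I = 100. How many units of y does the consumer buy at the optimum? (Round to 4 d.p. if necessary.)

MRS = (1/4)·(y−20)/(x−10). Tangency with p_x/p_y gives y−20 = 4·(p_x/p_y)·(x−10).
Substituting into the budget: x* = 10 + 0.2·(I − 10·p_x − 20·p_y)/p_x, and y* = 20 + 0.8·(…)/p_y.
Discretionary income = 100 − 10·3 − 20·2 = 30; y* = 20 + 0.8·30/2 = 32.

y* = 32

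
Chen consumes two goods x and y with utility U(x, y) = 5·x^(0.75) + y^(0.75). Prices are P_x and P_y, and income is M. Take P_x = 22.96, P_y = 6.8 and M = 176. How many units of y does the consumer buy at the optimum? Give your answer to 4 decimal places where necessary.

y* = 1.5016

MRS = MU_x/MU_y = 5·(y/x)^(0.25). Set equal to P_x/P_y.
Solve for the ratio: y/x = [(1/5)·P_x/P_y]^(4).
Substitute y = (y/x)·x into the budget: x* = M/(P_x + P_y·(y/x)).
Numerically y/x = 0.207956, so x* = 176/(22.96 + 6.8·0.207956) = 7.2208 and y* = 0.207956·7.2208 = 1.5016.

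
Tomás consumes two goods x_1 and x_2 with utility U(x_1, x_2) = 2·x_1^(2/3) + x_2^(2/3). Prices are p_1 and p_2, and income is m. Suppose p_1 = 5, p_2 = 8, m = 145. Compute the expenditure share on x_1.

From the CES first-order condition, 2·(x_2/x_1)^(1/3) = p_1/p_2.
Hence x_2/x_1 = ((1/2)·p_1/p_2)^(1/(1/3)), i.e. raised to the 3 power.
With the ratio pinned down, the budget gives x_1* = m/(p_1 + p_2·(x_2/x_1)) and x_2* = (x_2/x_1)·x_1*.
Numerically x_2/x_1 = 0.030518, so x_1* = 145/(5 + 8·0.030518) = 27.6499 and x_2* = 0.030518·27.6499 = 0.8438.
Expenditure on x_1: 5·27.6499 = 138.2495; share = 0.9534.

share on x_1 = 0.9534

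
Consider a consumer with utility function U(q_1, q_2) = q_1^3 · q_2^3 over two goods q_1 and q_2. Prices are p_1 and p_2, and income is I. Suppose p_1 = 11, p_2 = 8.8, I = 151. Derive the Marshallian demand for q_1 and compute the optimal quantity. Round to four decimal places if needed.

The MRS is q_2/q_1. Set MRS = p_1/p_2.
Rearranging, p_2·q_2 = p_1·q_1. Substituting into the budget gives p_1·q_1·(1 + 1) = I.
Demand: q_1*(p_1,p_2,I) = 0.5·I/p_1 and q_2* = 0.5·I/p_2.
At p_1=11, p_2=8.8, I=151: q_1* = 0.5·151/11 = 6.8636.

q_1* = 6.8636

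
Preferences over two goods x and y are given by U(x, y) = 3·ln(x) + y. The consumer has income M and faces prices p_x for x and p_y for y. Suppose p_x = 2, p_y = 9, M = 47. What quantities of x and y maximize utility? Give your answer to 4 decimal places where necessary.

At the given prices: x* = 3·9/2 = 13.5, and y* = 2.2222.

x* = 13.5, y* = 2.2222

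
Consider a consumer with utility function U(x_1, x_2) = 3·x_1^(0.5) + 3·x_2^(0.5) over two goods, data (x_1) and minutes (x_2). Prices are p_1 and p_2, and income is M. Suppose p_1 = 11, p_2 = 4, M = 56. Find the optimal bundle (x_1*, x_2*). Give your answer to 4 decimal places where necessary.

x_1* = 1.3576, x_2* = 10.2667

Substitute x_2 = (x_2/x_1)·x_1 into the budget: x_1* = M/(p_1 + p_2·(x_2/x_1)).
Numerically x_2/x_1 = 7.5625, so x_1* = 56/(11 + 4·7.5625) = 1.3576 and x_2* = 7.5625·1.3576 = 10.2667.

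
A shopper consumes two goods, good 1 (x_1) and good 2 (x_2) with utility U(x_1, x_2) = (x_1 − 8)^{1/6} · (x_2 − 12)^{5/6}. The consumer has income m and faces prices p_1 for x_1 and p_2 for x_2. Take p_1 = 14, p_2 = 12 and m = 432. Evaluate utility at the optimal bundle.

MRS = (1/5)·(x_2−12)/(x_1−8). Tangency with p_1/p_2 gives x_2−12 = 5·(p_1/p_2)·(x_1−8).
Substituting into the budget: x_1* = 8 + 1/6·(m − 8·p_1 − 12·p_2)/p_1, and x_2* = 12 + 5/6·(…)/p_2.
Discretionary income = 432 − 8·14 − 12·12 = 176; x_1* = 8 + 1/6·176/14 = 10.0952; x_2* = 12 + 5/6·176/12 = 24.2222.
Utility at the optimum: U(10.0952, 24.2222) = 9.1096.

V = 9.1096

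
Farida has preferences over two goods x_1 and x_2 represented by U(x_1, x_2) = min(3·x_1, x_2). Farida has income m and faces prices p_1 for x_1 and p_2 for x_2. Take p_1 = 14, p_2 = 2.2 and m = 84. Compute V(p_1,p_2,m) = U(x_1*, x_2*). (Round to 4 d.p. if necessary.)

V = 12.233

Demand: x_1*(p_1,p_2,m) = m/(p_1 + 3·p_2), x_2* = 3·m/(p_1 + 3·p_2).
Here 14 + 3·2.2 = 20.6, giving x_1* = 4.0777 and x_2* = 12.233.
Utility at the optimum: U(4.0777, 12.233) = 12.233.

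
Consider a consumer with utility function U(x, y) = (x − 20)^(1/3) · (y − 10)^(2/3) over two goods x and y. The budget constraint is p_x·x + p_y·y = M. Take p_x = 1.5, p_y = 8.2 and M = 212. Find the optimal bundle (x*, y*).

Discretionary income = 212 − 20·1.5 − 10·8.2 = 100; x* = 20 + 1/3·100/1.5 = 42.2222; y* = 10 + 2/3·100/8.2 = 18.1301.

x* = 42.2222, y* = 18.1301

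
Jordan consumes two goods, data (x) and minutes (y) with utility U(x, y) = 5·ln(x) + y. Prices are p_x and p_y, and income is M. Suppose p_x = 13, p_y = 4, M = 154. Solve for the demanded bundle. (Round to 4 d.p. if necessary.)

x* = 1.5385, y* = 33.5

MU_x = 5/x, MU_y = 1. Tangency: 5/x = p_x/p_y.
So x*(p_x,p_y) = 5·p_y/p_x, independent of income; and y* = (M − 5·p_y)/p_y.
At the given prices: x* = 5·4/13 = 1.5385, and y* = 33.5.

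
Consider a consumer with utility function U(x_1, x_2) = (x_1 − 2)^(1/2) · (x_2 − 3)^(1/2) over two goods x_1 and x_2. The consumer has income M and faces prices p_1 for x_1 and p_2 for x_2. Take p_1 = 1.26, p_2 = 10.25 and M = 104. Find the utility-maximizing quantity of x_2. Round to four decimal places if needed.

x_2* = 6.4502

This is Cobb-Douglas in (x_1−2, x_2−3): tangency gives 0.5·p_2·(x_2−3) = 0.5·p_1·(x_1−2).
Substituting into the budget: x_1* = 2 + 0.5·(M − 2·p_1 − 3·p_2)/p_1, and x_2* = 3 + 0.5·(…)/p_2.
Discretionary income = 104 − 2·1.26 − 3·10.25 = 70.73; x_2* = 3 + 0.5·70.73/10.25 = 6.4502.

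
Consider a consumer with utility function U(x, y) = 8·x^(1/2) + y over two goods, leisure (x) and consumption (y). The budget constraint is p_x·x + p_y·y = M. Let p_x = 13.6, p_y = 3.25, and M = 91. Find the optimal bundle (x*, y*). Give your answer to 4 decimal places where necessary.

x* = 0.9137, y* = 24.1765

Set MRS = p_x/p_y: 4·x^(−1/2) = p_x/p_y.
Thus x* = (4·p_y/p_x)² — independent of M — with the rest of income spent on y.
Plugging in: x* = (4·3.25/13.6)² = 0.9137, y* = 24.1765.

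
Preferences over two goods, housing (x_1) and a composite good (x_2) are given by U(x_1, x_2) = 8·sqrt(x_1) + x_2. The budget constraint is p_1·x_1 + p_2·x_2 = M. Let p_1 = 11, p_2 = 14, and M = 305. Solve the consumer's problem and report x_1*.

x_1* = 25.9174

MU_x_1 = 4/√x_1, MU_x_2 = 1. Tangency: 4/√x_1 = p_1/p_2.
Thus x_1* = (4·p_2/p_1)² — independent of M — with the rest of income spent on x_2.
Plugging in: x_1* = (4·14/11)² = 25.9174.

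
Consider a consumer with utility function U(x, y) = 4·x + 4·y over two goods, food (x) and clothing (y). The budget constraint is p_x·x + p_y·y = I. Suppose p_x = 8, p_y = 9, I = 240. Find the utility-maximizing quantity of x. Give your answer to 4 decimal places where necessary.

x* = 30

Linear utility — the consumer picks whichever good has higher MU/price: 4/8 = 0.5 vs 4/9 = 0.4444.
x gives more utility per dollar, so spend all income on x: x* = I/p_x, y* = 0.
Numerically: x* = 30, y* = 0.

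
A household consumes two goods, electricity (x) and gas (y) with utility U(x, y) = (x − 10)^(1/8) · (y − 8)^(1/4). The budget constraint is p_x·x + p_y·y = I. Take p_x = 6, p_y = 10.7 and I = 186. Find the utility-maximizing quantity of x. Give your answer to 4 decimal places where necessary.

Let x' = x−10, y' = y−8. MRS = (1/2)·y'/x' = p_x/p_y.
Substituting into the budget: x* = 10 + 1/3·(I − 10·p_x − 8·p_y)/p_x, and y* = 8 + 2/3·(…)/p_y.
Discretionary income = 186 − 10·6 − 8·10.7 = 40.4; x* = 10 + 1/3·40.4/6 = 12.2444.

x* = 12.2444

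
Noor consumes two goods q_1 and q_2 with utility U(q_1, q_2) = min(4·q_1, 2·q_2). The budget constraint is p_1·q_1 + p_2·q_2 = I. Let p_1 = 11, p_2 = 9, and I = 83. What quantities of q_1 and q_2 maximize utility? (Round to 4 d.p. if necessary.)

q_1* = 2.8621, q_2* = 5.7241

Here 2·11 + 4·9 = 58, giving q_1* = 2.8621 and q_2* = 5.7241.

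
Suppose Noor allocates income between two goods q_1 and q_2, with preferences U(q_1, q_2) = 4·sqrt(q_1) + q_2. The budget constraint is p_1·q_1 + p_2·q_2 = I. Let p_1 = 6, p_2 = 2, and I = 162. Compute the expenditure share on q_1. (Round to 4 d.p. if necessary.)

Set MRS = p_1/p_2: 2·q_1^(−1/2) = p_1/p_2.
Solve: √q_1 = 2·p_2/p_1, so q_1*(p_1,p_2) = (2·p_2/p_1)², and q_2* = (I − p_1·q_1*)/p_2.
Plugging in: q_1* = (2·2/6)² = 0.4444, q_2* = 79.6667.
Expenditure on q_1: 6·0.4444 = 2.6667; share = 0.0165.

share on q_1 = 0.0165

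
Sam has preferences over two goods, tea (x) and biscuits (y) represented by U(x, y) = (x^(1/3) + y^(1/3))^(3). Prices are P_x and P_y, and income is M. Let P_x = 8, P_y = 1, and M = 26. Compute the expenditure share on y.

From the CES first-order condition, (y/x)^(2/3) = P_x/P_y.
Solve for the ratio: y/x = [P_x/P_y]^(1.5).
Substitute y = (y/x)·x into the budget: x* = M/(P_x + P_y·(y/x)).
Numerically y/x = 22.627417, so x* = 26/(8 + 1·22.627417) = 0.8489 and y* = 22.627417·0.8489 = 19.2087.
Expenditure on y: 1·19.2087 = 19.2087; share = 0.7388.

share on y = 0.7388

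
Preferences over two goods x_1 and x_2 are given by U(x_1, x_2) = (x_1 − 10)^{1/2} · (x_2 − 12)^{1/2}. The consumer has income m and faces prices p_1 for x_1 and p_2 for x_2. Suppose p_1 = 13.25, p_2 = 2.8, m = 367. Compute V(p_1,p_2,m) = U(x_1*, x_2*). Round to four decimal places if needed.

This is Cobb-Douglas in (x_1−10, x_2−12): tangency gives 0.5·p_2·(x_2−12) = 0.5·p_1·(x_1−10).
After buying the subsistence bundle (10, 12), a share 0.5 of the remaining income goes to x_1: x_1* = 10 + 0.5·(m − 10p_1 − 12p_2)/p_1.
Discretionary income = 367 − 10·13.25 − 12·2.8 = 200.9; x_1* = 10 + 0.5·200.9/13.25 = 17.5811; x_2* = 12 + 0.5·200.9/2.8 = 47.875.
Utility at the optimum: U(17.5811, 47.875) = 16.4916.

V = 16.4916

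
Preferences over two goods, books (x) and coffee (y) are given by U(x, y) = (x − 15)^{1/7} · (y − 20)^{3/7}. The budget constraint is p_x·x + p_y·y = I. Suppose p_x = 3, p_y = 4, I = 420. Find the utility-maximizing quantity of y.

Discretionary income = 420 − 15·3 − 20·4 = 295; y* = 20 + 0.75·295/4 = 75.3125.

y* = 75.3125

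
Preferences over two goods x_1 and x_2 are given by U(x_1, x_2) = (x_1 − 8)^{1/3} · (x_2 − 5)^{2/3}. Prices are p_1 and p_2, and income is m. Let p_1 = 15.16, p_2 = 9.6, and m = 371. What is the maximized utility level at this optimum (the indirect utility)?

V = 9.5477

Discretionary income = 371 − 8·15.16 − 5·9.6 = 201.72; x_1* = 8 + 1/3·201.72/15.16 = 12.4354; x_2* = 5 + 2/3·201.72/9.6 = 19.0083.
Utility at the optimum: U(12.4354, 19.0083) = 9.5477.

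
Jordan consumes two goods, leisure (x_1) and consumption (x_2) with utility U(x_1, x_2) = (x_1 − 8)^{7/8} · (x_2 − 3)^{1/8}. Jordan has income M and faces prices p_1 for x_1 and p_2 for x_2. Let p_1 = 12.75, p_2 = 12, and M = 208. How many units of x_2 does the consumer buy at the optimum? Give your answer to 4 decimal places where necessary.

MRS = 7·(x_2−3)/(x_1−8). Tangency with p_1/p_2 gives x_2−3 = (1/7)·(p_1/p_2)·(x_1−8).
Substituting into the budget: x_1* = 8 + 0.875·(M − 8·p_1 − 3·p_2)/p_1, and x_2* = 3 + 0.125·(…)/p_2.
Discretionary income = 208 − 8·12.75 − 3·12 = 70; x_2* = 3 + 0.125·70/12 = 3.7292.

x_2* = 3.7292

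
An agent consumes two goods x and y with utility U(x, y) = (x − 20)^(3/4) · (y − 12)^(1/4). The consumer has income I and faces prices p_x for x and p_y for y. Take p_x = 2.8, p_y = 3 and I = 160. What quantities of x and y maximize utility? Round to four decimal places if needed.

Let x' = x−20, y' = y−12. MRS = 3·y'/x' = p_x/p_y.
Substituting into the budget: x* = 20 + 0.75·(I − 20·p_x − 12·p_y)/p_x, and y* = 12 + 0.25·(…)/p_y.
Discretionary income = 160 − 20·2.8 − 12·3 = 68; x* = 20 + 0.75·68/2.8 = 38.2143; y* = 12 + 0.25·68/3 = 17.6667.

x* = 38.2143, y* = 17.6667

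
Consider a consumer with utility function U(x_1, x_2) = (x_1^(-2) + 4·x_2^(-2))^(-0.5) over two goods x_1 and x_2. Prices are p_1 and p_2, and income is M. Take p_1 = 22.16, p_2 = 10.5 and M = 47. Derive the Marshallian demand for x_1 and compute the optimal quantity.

x_1* = 1.0795

From the CES first-order condition, (1/4)·(x_2/x_1)^(3) = p_1/p_2.
Hence x_2/x_1 = (4·p_1/p_2)^(1/(3)), i.e. raised to the 1/3 power.
Substitute x_2 = (x_2/x_1)·x_1 into the budget: x_1* = M/(p_1 + p_2·(x_2/x_1)).
Numerically x_2/x_1 = 2.036167, so x_1* = 47/(22.16 + 10.5·2.036167) = 1.0795.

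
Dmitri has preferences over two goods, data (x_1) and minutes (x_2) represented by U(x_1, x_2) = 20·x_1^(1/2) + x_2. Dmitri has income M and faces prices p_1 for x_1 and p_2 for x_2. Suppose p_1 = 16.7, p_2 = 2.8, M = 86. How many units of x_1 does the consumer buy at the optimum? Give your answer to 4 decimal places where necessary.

MU_x_1 = 10/√x_1, MU_x_2 = 1. Tangency: 10/√x_1 = p_1/p_2.
Solve: √x_1 = 10·p_2/p_1, so x_1*(p_1,p_2) = (10·p_2/p_1)², and x_2* = (M − p_1·x_1*)/p_2.
Plugging in: x_1* = (10·2.8/16.7)² = 2.8111.

x_1* = 2.8111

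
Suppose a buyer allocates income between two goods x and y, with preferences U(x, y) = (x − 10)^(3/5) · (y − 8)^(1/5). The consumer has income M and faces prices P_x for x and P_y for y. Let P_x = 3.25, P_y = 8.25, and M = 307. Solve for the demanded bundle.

x* = 58.1154, y* = 14.3182

This is Cobb-Douglas in (x−10, y−8): tangency gives 0.6·P_y·(y−8) = 0.2·P_x·(x−10).
After buying the subsistence bundle (10, 8), a share 0.75 of the remaining income goes to x: x* = 10 + 0.75·(M − 10P_x − 8P_y)/P_x.
Discretionary income = 307 − 10·3.25 − 8·8.25 = 208.5; x* = 10 + 0.75·208.5/3.25 = 58.1154; y* = 8 + 0.25·208.5/8.25 = 14.3182.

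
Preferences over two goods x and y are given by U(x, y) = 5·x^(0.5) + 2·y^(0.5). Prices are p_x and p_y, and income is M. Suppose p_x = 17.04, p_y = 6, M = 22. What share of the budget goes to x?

share on x = 0.6876

MRS = MU_x/MU_y = (5/2)·(y/x)^(0.5). Set equal to p_x/p_y.
Solve for the ratio: y/x = [(2/5)·p_x/p_y]^(2).
Substitute y = (y/x)·x into the budget: x* = M/(p_x + p_y·(y/x)).
Numerically y/x = 1.290496, so x* = 22/(17.04 + 6·1.290496) = 0.8877 and y* = 1.290496·0.8877 = 1.1456.
Expenditure on x: 17.04·0.8877 = 15.1265; share = 0.6876.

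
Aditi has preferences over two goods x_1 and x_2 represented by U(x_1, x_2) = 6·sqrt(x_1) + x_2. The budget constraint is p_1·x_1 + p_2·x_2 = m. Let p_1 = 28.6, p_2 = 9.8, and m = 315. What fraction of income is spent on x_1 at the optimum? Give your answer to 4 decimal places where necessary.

share on x_1 = 0.0959

Set MRS = p_1/p_2: 3·x_1^(−1/2) = p_1/p_2.
Solve: √x_1 = 3·p_2/p_1, so x_1*(p_1,p_2) = (3·p_2/p_1)², and x_2* = (m − p_1·x_1*)/p_2.
Plugging in: x_1* = (3·9.8/28.6)² = 1.0567, x_2* = 29.0589.
Expenditure on x_1: 28.6·1.0567 = 30.2224; share = 0.0959.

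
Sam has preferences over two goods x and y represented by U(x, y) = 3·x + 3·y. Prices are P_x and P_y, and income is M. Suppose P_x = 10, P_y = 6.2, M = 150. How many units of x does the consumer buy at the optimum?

Linear utility — the consumer picks whichever good has higher MU/price: 3/10 = 0.3 vs 3/6.2 = 0.4839.
y gives more utility per dollar, so spend all income on y: y* = M/P_y, x* = 0.
Numerically: x* = 0, y* = 24.1935.

x* = 0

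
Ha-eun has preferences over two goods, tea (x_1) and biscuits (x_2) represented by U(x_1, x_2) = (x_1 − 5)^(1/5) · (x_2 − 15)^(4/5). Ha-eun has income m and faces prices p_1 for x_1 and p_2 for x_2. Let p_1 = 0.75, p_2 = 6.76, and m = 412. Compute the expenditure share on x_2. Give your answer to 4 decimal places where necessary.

share on x_2 = 0.8419

Substituting into the budget: x_1* = 5 + 0.2·(m − 5·p_1 − 15·p_2)/p_1, and x_2* = 15 + 0.8·(…)/p_2.
Discretionary income = 412 − 5·0.75 − 15·6.76 = 306.85; x_1* = 5 + 0.2·306.85/0.75 = 86.8267; x_2* = 15 + 0.8·306.85/6.76 = 51.3136.
Expenditure on x_2: 6.76·51.3136 = 346.88; share = 0.8419.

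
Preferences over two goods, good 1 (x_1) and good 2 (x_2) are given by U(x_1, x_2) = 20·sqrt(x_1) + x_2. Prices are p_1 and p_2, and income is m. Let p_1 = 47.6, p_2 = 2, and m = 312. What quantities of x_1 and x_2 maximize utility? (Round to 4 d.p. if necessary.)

Utility is quasi-linear in x_2; the FOC for x_1 is 10/√x_1 = p_1/p_2.
Thus x_1* = (10·p_2/p_1)² — independent of m — with the rest of income spent on x_2.
Plugging in: x_1* = (10·2/47.6)² = 0.1765, x_2* = 151.7983.

x_1* = 0.1765, x_2* = 151.7983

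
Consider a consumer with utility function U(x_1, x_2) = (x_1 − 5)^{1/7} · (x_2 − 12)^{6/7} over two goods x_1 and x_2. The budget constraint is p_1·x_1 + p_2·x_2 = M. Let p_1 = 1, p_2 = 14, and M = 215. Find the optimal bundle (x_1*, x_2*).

x_1* = 11, x_2* = 14.5714

Let x_1' = x_1−5, x_2' = x_2−12. MRS = (1/6)·x_2'/x_1' = p_1/p_2.
Substituting into the budget: x_1* = 5 + 1/7·(M − 5·p_1 − 12·p_2)/p_1, and x_2* = 12 + 6/7·(…)/p_2.
Discretionary income = 215 − 5·1 − 12·14 = 42; x_1* = 5 + 1/7·42/1 = 11; x_2* = 12 + 6/7·42/14 = 14.5714.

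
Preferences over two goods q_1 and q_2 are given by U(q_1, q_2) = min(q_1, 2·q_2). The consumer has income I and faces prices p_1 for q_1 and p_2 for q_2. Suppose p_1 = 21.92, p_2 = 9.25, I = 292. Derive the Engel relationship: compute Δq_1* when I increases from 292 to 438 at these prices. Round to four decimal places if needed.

Leontief preferences: the optimum is at the kink where q_1/2 = q_2/1, i.e. q_2 = (1/2)·q_1.
Budget: p_1·q_1 + p_2·(1/2)·q_1 = I, so (2·p_1 + p_2)·q_1 = 2·I.
Demand: q_1*(p_1,p_2,I) = 2·I/(2·p_1 + p_2), q_2* = I/(2·p_1 + p_2).
Here 2·21.92 + 9.25 = 53.09, giving q_1* = 11.0002.
At I' = 438: q_1* = 16.5003. Change: 16.5003 − 11.0002 = 5.5001.

Δq_1* = 5.5001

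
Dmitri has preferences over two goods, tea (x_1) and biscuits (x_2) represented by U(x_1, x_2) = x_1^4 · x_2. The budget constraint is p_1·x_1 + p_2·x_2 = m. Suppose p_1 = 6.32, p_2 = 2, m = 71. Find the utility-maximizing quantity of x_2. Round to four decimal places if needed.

x_2* = 7.1

Tangency: MRS = 4·x_2/x_1 = p_1/p_2.
So 4·p_2·x_2 = p_1·x_1; combined with the budget, a share 0.8 of income goes to x_1.
Demand: x_1*(p_1,p_2,m) = 0.8·m/p_1 and x_2* = 0.2·m/p_2.
At p_1=6.32, p_2=2, m=71: x_2* = 0.2·71/2 = 7.1.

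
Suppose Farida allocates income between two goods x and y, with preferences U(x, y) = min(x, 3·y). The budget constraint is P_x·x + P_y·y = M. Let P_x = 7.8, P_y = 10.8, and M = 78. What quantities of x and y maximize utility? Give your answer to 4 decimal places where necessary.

With perfect complements, no substitution: consume in ratio x:y = 3:1.
Budget: P_x·x + P_y·(1/3)·x = M, so (3·P_x + P_y)·x = 3·M.
Demand: x*(P_x,P_y,M) = 3·M/(3·P_x + P_y), y* = M/(3·P_x + P_y).
Here 3·7.8 + 10.8 = 34.2, giving x* = 6.8421 and y* = 2.2807.

x* = 6.8421, y* = 2.2807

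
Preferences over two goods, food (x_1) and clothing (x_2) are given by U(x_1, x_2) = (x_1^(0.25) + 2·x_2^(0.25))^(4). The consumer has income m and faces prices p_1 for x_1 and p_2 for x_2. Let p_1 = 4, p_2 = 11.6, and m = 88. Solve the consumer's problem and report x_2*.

x_2* = 4.8446

From the CES first-order condition, (1/2)·(x_2/x_1)^(0.75) = p_1/p_2.
Hence x_2/x_1 = (2·p_1/p_2)^(1/(0.75)), i.e. raised to the 4/3 power.
With the ratio pinned down, the budget gives x_1* = m/(p_1 + p_2·(x_2/x_1)) and x_2* = (x_2/x_1)·x_1*.
Numerically x_2/x_1 = 0.609316, so x_1* = 88/(4 + 11.6·0.609316) = 7.9508 and x_2* = 0.609316·7.9508 = 4.8446.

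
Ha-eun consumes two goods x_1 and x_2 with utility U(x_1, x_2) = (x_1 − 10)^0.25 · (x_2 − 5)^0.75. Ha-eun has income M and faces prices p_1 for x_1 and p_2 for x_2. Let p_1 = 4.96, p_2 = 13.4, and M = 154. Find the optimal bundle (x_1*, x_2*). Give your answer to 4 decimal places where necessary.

This is Cobb-Douglas in (x_1−10, x_2−5): tangency gives 0.25·p_2·(x_2−5) = 0.75·p_1·(x_1−10).
Substituting into the budget: x_1* = 10 + 0.25·(M − 10·p_1 − 5·p_2)/p_1, and x_2* = 5 + 0.75·(…)/p_2.
Discretionary income = 154 − 10·4.96 − 5·13.4 = 37.4; x_1* = 10 + 0.25·37.4/4.96 = 11.8851; x_2* = 5 + 0.75·37.4/13.4 = 7.0933.

x_1* = 11.8851, x_2* = 7.0933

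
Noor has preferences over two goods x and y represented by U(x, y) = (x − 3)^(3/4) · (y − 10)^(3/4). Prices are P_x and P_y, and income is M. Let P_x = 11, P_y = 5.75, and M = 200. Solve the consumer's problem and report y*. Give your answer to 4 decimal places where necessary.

This is Cobb-Douglas in (x−3, y−10): tangency gives 0.75·P_y·(y−10) = 0.75·P_x·(x−3).
After buying the subsistence bundle (3, 10), a share 0.5 of the remaining income goes to x: x* = 3 + 0.5·(M − 3P_x − 10P_y)/P_x.
Discretionary income = 200 − 3·11 − 10·5.75 = 109.5; y* = 10 + 0.5·109.5/5.75 = 19.5217.

y* = 19.5217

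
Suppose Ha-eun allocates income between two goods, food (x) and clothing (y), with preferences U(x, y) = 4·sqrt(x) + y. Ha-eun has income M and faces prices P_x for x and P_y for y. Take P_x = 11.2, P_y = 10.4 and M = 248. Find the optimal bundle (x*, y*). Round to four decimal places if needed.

MU_x = 2/√x, MU_y = 1. Tangency: 2/√x = P_x/P_y.
Solve: √x = 2·P_y/P_x, so x*(P_x,P_y) = (2·P_y/P_x)², and y* = (M − P_x·x*)/P_y.
Plugging in: x* = (2·10.4/11.2)² = 3.449, y* = 20.1319.

x* = 3.449, y* = 20.1319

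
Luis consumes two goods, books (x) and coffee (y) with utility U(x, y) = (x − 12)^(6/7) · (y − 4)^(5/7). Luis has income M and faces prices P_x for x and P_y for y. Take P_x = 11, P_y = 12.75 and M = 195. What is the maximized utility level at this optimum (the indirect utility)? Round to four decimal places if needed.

V = 0.3494

Substituting into the budget: x* = 12 + 6/11·(M − 12·P_x − 4·P_y)/P_x, and y* = 4 + 5/11·(…)/P_y.
Discretionary income = 195 − 12·11 − 4·12.75 = 12; x* = 12 + 6/11·12/11 = 12.595; y* = 4 + 5/11·12/12.75 = 4.4278.
Utility at the optimum: U(12.595, 4.4278) = 0.3494.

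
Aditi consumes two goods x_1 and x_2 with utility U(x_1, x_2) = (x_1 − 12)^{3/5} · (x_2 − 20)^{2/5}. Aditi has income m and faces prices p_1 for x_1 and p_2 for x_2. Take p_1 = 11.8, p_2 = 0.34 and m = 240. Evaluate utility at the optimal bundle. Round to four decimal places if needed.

V = 16.364

This is Cobb-Douglas in (x_1−12, x_2−20): tangency gives 0.6·p_2·(x_2−20) = 0.4·p_1·(x_1−12).
After buying the subsistence bundle (12, 20), a share 0.6 of the remaining income goes to x_1: x_1* = 12 + 0.6·(m − 12p_1 − 20p_2)/p_1.
Discretionary income = 240 − 12·11.8 − 20·0.34 = 91.6; x_1* = 12 + 0.6·91.6/11.8 = 16.6576; x_2* = 20 + 0.4·91.6/0.34 = 127.7647.
Utility at the optimum: U(16.6576, 127.7647) = 16.364.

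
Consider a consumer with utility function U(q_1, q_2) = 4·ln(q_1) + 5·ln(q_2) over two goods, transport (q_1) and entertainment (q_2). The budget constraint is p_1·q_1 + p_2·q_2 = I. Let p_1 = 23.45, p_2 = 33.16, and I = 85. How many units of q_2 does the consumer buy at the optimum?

MU_q_1/MU_q_2 = (4·q_2)/(5·q_1); tangency sets this equal to p_1/p_2.
So 4·p_2·q_2 = 5·p_1·q_1; combined with the budget, a share 4/9 of income goes to q_1.
Demand: q_1*(p_1,p_2,I) = 4/9·I/p_1 and q_2* = 5/9·I/p_2.
At p_1=23.45, p_2=33.16, I=85: q_2* = 5/9·85/33.16 = 1.4241.

q_2* = 1.4241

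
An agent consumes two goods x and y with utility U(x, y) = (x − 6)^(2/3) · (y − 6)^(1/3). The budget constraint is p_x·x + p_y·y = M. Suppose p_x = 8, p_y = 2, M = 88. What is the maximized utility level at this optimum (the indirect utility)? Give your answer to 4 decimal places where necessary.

V = 2.9398

Substituting into the budget: x* = 6 + 2/3·(M − 6·p_x − 6·p_y)/p_x, and y* = 6 + 1/3·(…)/p_y.
Discretionary income = 88 − 6·8 − 6·2 = 28; x* = 6 + 2/3·28/8 = 8.3333; y* = 6 + 1/3·28/2 = 10.6667.
Utility at the optimum: U(8.3333, 10.6667) = 2.9398.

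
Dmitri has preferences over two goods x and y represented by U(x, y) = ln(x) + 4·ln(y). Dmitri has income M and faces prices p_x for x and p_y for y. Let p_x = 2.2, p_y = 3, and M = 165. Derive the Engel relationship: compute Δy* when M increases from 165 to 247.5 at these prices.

Δy* = 22

Tangency: MRS = (1/4)·y/x = p_x/p_y.
Rearranging, p_y·y = 4·p_x·x. Substituting into the budget gives p_x·x·(1 + 4) = M.
Demand: x*(p_x,p_y,M) = 0.2·M/p_x and y* = 0.8·M/p_y.
At p_x=2.2, p_y=3, M=165: y* = 0.8·165/3 = 44.
At M' = 247.5: y* = 66. Change: 66 − 44 = 22.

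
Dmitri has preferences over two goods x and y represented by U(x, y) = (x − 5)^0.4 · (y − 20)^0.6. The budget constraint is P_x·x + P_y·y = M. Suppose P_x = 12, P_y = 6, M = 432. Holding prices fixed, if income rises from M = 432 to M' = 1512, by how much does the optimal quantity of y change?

Δy* = 108

Substituting into the budget: x* = 5 + 0.4·(M − 5·P_x − 20·P_y)/P_x, and y* = 20 + 0.6·(…)/P_y.
Discretionary income = 432 − 5·12 − 20·6 = 252; y* = 20 + 0.6·252/6 = 45.2.
At M' = 1512: y* = 153.2. Change: 153.2 − 45.2 = 108.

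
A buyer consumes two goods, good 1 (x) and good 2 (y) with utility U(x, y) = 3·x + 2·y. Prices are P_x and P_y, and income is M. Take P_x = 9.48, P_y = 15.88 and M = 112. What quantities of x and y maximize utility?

Linear utility — the consumer picks whichever good has higher MU/price: 3/9.48 = 0.3165 vs 2/15.88 = 0.1259.
x gives more utility per dollar, so spend all income on x: x* = M/P_x, y* = 0.
Numerically: x* = 11.8143, y* = 0.

x* = 11.8143, y* = 0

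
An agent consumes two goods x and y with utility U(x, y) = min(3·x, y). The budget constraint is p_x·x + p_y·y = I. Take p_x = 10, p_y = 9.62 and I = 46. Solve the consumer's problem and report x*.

x* = 1.1837

Leontief preferences: the optimum is at the kink where x/1 = y/3, i.e. y = 3·x.
Budget: p_x·x + p_y·3·x = I, so (p_x + 3·p_y)·x = I.
Demand: x*(p_x,p_y,I) = I/(p_x + 3·p_y), y* = 3·I/(p_x + 3·p_y).
Here 10 + 3·9.62 = 38.86, giving x* = 1.1837.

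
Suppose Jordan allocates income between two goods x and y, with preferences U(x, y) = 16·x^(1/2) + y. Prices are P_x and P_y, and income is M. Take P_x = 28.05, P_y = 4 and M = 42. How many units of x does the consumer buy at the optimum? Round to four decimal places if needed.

Thus x* = (8·P_y/P_x)² — independent of M — with the rest of income spent on y.
Plugging in: x* = (8·4/28.05)² = 1.3015.

x* = 1.3015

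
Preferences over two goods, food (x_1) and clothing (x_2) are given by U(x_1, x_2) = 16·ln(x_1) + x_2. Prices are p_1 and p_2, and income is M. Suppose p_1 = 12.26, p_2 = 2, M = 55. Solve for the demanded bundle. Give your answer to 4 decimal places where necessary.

x_1* = 2.6101, x_2* = 11.5

Set MRS = p_1/p_2: (16/x_1)/1 = p_1/p_2.
So x_1*(p_1,p_2) = 16·p_2/p_1, independent of income; and x_2* = (M − 16·p_2)/p_2.
At the given prices: x_1* = 16·2/12.26 = 2.6101, and x_2* = 11.5.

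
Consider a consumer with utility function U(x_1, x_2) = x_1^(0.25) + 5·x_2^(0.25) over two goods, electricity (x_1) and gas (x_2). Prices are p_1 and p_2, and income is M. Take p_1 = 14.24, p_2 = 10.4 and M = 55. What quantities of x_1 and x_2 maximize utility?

x_1* = 0.3681, x_2* = 4.7845

Numerically x_2/x_1 = 12.999567, so x_1* = 55/(14.24 + 10.4·12.999567) = 0.3681 and x_2* = 12.999567·0.3681 = 4.7845.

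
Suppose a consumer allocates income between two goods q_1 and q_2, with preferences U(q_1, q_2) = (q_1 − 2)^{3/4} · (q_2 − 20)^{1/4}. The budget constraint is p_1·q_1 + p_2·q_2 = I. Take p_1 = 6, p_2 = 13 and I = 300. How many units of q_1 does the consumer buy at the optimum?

q_1* = 5.5

Let q_1' = q_1−2, q_2' = q_2−20. MRS = 3·q_2'/q_1' = p_1/p_2.
After buying the subsistence bundle (2, 20), a share 0.75 of the remaining income goes to q_1: q_1* = 2 + 0.75·(I − 2p_1 − 20p_2)/p_1.
Discretionary income = 300 − 2·6 − 20·13 = 28; q_1* = 2 + 0.75·28/6 = 5.5.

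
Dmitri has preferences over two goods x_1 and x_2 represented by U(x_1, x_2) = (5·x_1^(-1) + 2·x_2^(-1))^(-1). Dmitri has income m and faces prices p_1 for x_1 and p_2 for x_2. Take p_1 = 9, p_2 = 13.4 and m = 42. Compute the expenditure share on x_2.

share on x_2 = 0.4356

From the CES first-order condition, (5/2)·(x_2/x_1)^(2) = p_1/p_2.
Hence x_2/x_1 = ((2/5)·p_1/p_2)^(1/(2)), i.e. raised to the 0.5 power.
With the ratio pinned down, the budget gives x_1* = m/(p_1 + p_2·(x_2/x_1)) and x_2* = (x_2/x_1)·x_1*.
Numerically x_2/x_1 = 0.518321, so x_1* = 42/(9 + 13.4·0.518321) = 2.634 and x_2* = 0.518321·2.634 = 1.3652.
Expenditure on x_2: 13.4·1.3652 = 18.2943; share = 0.4356.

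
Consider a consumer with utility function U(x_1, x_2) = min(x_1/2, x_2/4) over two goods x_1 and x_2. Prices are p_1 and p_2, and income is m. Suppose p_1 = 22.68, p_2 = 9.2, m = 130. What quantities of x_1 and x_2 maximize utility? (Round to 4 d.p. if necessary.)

x_1* = 3.1646, x_2* = 6.3291

With perfect complements, no substitution: consume in ratio x_1:x_2 = 2:4.
Budget: p_1·x_1 + p_2·2·x_1 = m, so (2·p_1 + 4·p_2)·x_1 = 2·m.
Demand: x_1*(p_1,p_2,m) = 2·m/(2·p_1 + 4·p_2), x_2* = 4·m/(2·p_1 + 4·p_2).
Here 2·22.68 + 4·9.2 = 82.16, giving x_1* = 3.1646 and x_2* = 6.3291.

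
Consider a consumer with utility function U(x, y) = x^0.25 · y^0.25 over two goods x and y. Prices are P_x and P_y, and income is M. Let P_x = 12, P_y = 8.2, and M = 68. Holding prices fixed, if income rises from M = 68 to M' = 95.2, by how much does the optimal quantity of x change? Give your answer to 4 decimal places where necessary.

Tangency: MRS = y/x = P_x/P_y.
Rearranging, P_y·y = P_x·x. Substituting into the budget gives P_x·x·(1 + 1) = M.
Demand: x*(P_x,P_y,M) = 0.5·M/P_x and y* = 0.5·M/P_y.
At P_x=12, P_y=8.2, M=68: x* = 0.5·68/12 = 2.8333.
At M' = 95.2: x* = 3.9667. Change: 3.9667 − 2.8333 = 1.1333.

Δx* = 1.1333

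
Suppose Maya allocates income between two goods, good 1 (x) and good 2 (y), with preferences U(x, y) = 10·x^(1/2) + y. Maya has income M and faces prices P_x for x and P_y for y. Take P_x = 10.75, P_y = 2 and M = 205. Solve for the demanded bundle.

x* = 0.8653, y* = 97.8488

Plugging in: x* = (5·2/10.75)² = 0.8653, y* = 97.8488.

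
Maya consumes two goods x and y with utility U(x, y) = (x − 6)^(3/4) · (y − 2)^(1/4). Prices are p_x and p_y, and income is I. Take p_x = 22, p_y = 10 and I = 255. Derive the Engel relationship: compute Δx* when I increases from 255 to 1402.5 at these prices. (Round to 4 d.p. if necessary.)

Δx* = 39.1193

MRS = 3·(y−2)/(x−6). Tangency with p_x/p_y gives y−2 = (1/3)·(p_x/p_y)·(x−6).
Substituting into the budget: x* = 6 + 0.75·(I − 6·p_x − 2·p_y)/p_x, and y* = 2 + 0.25·(…)/p_y.
Discretionary income = 255 − 6·22 − 2·10 = 103; x* = 6 + 0.75·103/22 = 9.5114.
At I' = 1402.5: x* = 48.6307. Change: 48.6307 − 9.5114 = 39.1193.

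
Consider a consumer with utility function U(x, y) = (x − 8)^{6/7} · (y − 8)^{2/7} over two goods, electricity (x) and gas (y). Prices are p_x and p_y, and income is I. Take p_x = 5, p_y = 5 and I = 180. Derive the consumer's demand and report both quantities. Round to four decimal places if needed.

MRS = 3·(y−8)/(x−8). Tangency with p_x/p_y gives y−8 = (1/3)·(p_x/p_y)·(x−8).
After buying the subsistence bundle (8, 8), a share 0.75 of the remaining income goes to x: x* = 8 + 0.75·(I − 8p_x − 8p_y)/p_x.
Discretionary income = 180 − 8·5 − 8·5 = 100; x* = 8 + 0.75·100/5 = 23; y* = 8 + 0.25·100/5 = 13.

x* = 23, y* = 13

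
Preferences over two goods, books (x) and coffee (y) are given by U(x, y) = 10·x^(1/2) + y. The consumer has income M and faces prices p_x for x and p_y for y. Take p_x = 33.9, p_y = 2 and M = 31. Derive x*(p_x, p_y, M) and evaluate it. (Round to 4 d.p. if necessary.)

x* = 0.087

MU_x = 5/√x, MU_y = 1. Tangency: 5/√x = p_x/p_y.
Solve: √x = 5·p_y/p_x, so x*(p_x,p_y) = (5·p_y/p_x)², and y* = (M − p_x·x*)/p_y.
Plugging in: x* = (5·2/33.9)² = 0.087.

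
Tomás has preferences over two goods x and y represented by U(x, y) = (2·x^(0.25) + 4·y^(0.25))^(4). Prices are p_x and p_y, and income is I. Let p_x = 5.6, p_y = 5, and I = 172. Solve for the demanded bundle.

Numerically y/x = 2.930875, so x* = 172/(5.6 + 5·2.930875) = 8.492 and y* = 2.930875·8.492 = 24.889.

x* = 8.492, y* = 24.889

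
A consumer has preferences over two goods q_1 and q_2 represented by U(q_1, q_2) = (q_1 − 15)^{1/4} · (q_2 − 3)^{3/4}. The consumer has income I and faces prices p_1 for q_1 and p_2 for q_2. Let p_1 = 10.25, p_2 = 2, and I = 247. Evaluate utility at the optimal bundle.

V = 16.5232

Let q_1' = q_1−15, q_2' = q_2−3. MRS = (1/3)·q_2'/q_1' = p_1/p_2.
Substituting into the budget: q_1* = 15 + 0.25·(I − 15·p_1 − 3·p_2)/p_1, and q_2* = 3 + 0.75·(…)/p_2.
Discretionary income = 247 − 15·10.25 − 3·2 = 87.25; q_1* = 15 + 0.25·87.25/10.25 = 17.128; q_2* = 3 + 0.75·87.25/2 = 35.7188.
Utility at the optimum: U(17.128, 35.7188) = 16.5232.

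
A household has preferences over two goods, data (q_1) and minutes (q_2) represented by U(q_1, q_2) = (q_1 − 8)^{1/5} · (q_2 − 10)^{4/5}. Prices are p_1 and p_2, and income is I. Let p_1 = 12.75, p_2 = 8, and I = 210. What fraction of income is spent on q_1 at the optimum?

Let q_1' = q_1−8, q_2' = q_2−10. MRS = (1/4)·q_2'/q_1' = p_1/p_2.
Substituting into the budget: q_1* = 8 + 0.2·(I − 8·p_1 − 10·p_2)/p_1, and q_2* = 10 + 0.8·(…)/p_2.
Discretionary income = 210 − 8·12.75 − 10·8 = 28; q_1* = 8 + 0.2·28/12.75 = 8.4392; q_2* = 10 + 0.8·28/8 = 12.8.
Expenditure on q_1: 12.75·8.4392 = 107.6; share = 0.5124.

share on q_1 = 0.5124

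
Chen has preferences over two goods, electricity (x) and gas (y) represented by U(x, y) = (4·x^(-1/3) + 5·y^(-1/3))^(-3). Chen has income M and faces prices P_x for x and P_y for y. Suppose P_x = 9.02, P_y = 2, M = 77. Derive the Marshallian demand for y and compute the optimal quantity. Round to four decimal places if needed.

MRS = MU_x/MU_y = (4/5)·(y/x)^(4/3). Set equal to P_x/P_y.
Hence y/x = ((5/4)·P_x/P_y)^(1/(4/3)), i.e. raised to the 0.75 power.
Substitute y = (y/x)·x into the budget: x* = M/(P_x + P_y·(y/x)).
Numerically y/x = 3.6586, so x* = 77/(9.02 + 2·3.6586) = 4.7132 and y* = 3.6586·4.7132 = 17.2436.

y* = 17.2436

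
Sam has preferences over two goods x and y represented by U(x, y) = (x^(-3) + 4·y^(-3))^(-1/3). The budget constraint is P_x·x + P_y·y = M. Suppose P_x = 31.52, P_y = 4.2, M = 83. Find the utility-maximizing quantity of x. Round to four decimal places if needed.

x* = 2.0072

Substitute y = (y/x)·x into the budget: x* = M/(P_x + P_y·(y/x)).
Numerically y/x = 2.340719, so x* = 83/(31.52 + 4.2·2.340719) = 2.0072.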